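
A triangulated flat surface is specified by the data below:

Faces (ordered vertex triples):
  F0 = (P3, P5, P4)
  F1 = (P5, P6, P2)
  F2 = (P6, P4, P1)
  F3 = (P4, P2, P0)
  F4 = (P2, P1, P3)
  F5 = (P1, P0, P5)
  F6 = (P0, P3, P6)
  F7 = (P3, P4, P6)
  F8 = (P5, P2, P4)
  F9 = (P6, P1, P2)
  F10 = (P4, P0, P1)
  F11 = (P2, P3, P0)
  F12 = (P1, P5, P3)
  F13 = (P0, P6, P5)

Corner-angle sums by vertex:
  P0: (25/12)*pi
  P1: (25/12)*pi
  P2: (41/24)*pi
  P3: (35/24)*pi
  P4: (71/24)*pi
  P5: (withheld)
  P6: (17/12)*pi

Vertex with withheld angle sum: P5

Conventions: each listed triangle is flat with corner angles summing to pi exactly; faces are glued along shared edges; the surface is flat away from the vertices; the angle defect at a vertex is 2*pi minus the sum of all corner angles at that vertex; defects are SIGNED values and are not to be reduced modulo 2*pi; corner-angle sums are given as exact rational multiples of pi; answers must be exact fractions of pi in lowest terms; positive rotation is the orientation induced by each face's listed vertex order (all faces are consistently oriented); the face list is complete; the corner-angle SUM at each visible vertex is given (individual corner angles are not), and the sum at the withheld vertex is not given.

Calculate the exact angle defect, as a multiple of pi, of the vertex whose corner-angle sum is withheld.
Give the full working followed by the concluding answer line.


V = 7, E = 21, F = 14; chi = V - E + F = 0
Gauss-Bonnet: total defect = 2*pi*chi = 0; visible defects sum to (7/24)*pi

Answer: defect(P5) = (-7/24)*pi


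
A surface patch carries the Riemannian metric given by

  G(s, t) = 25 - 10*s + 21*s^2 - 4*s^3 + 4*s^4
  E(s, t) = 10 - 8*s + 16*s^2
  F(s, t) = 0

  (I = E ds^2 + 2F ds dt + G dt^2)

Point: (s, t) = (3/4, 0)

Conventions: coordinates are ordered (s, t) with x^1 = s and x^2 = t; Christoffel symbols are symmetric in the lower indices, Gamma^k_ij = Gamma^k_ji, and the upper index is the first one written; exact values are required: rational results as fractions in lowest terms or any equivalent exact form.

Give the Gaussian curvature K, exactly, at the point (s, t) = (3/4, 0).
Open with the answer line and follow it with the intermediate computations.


Answer: K = -288/7267

E = 13, F = 0, G = 1849/64, EG - F^2 = 24037/64 at the point
E_s = 16, E_t = 0, F_s = 0, F_t = 0, G_s = 43/2, G_t = 0
E_tt = 0, F_st = 0, G_ss = 51
K follows from Brioschi's formula, (det M1 - det M2)/(EG - F^2)^2.
M1 = [[-E_tt/2 + F_st - G_ss/2, E_s/2, F_s - E_t/2], [F_t - G_s/2, E, F], [G_t/2, F, G]] = [[-51/2, 8, 0], [-43/4, 13, 0], [0, 0, 1849/64]]; det M1 = -907859/128
M2 = [[0, E_t/2, G_s/2], [E_t/2, E, F], [G_s/2, F, G]] = [[0, 0, 43/4], [0, 13, 0], [43/4, 0, 1849/64]]; det M2 = -24037/16
det M1 - det M2 = -715563/128; K = -715563/128 / (24037/64)^2 = -288/7267


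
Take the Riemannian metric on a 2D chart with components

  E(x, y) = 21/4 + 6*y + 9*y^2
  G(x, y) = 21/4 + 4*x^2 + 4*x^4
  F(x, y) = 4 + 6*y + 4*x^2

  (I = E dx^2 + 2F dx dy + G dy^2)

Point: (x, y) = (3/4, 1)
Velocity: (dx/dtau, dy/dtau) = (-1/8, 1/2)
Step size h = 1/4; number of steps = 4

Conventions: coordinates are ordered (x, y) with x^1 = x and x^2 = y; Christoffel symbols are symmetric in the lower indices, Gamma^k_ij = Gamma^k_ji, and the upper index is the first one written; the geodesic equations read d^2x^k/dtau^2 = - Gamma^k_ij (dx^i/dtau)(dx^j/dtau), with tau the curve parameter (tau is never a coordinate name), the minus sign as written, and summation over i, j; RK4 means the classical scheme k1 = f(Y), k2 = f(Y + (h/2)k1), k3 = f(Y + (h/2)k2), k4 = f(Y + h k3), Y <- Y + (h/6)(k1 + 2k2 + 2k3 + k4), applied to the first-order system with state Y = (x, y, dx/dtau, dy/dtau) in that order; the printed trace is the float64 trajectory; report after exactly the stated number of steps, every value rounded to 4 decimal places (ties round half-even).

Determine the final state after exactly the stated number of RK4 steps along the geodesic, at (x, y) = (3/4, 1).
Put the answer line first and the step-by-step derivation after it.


Answer: x = 0.6586, y = 1.4875, dx/dtau = -0.0721, dy/dtau = 0.4859

f(Y) = (dx/dtau, dy/dtau, -Gamma^x_ij Y'^i Y'^j, -Gamma^y_ij Y'^i Y'^j) with the Gammas evaluated at the stage position; h = 0.250000; intermediate values shown to 6 dp
step 0: x = 0.7500, y = 1.0000, dx/dtau = -0.1250, dy/dtau = 0.5000
step 1:
  k1: at (x, y) = (0.750000, 1.000000), (dx/dtau, dy/dtau) = (-0.125000, 0.500000); Gamma_xxx = 2.678434, Gamma_xxy = 0.987331, Gamma_xyy = -0.119786, Gamma_yxx = -4.427616, Gamma_yxy = -0.652527, Gamma_yyy = 0.167402; k1 = (-0.125000, 0.500000, 0.111512, -0.054235)
  k2: at (x, y) = (0.734375, 1.062500), (dx/dtau, dy/dtau) = (-0.111061, 0.493221); Gamma_xxx = 2.826059, Gamma_xxy = 1.050305, Gamma_xyy = -0.030613, Gamma_yxx = -4.912625, Gamma_yxy = -0.823362, Gamma_yyy = 0.044763; k2 = (-0.111061, 0.493221, 0.087655, -0.040498)
  k3: at (x, y) = (0.736117, 1.061653), (dx/dtau, dy/dtau) = (-0.114043, 0.494938); Gamma_xxx = 2.803706, Gamma_xxy = 1.038232, Gamma_xyy = -0.039057, Gamma_yxx = -4.867001, Gamma_yxy = -0.800890, Gamma_yyy = 0.056992; k3 = (-0.114043, 0.494938, 0.090307, -0.041073)
  k4: at (x, y) = (0.721489, 1.123734), (dx/dtau, dy/dtau) = (-0.102423, 0.489732); Gamma_xxx = 2.932489, Gamma_xxy = 1.084538, Gamma_xyy = 0.028700, Gamma_yxx = -5.340938, Gamma_yxy = -0.952733, Gamma_yyy = -0.043734; k4 = (-0.102423, 0.489732, 0.071154, -0.029060)
  Y <- Y + (h/6)(k1 + 2k2 + 2k3 + k4): x = 0.7218, y = 1.1236, dx/dtau = -0.1026, dy/dtau = 0.4897
step 2:
  k1: at (x, y) = (0.721765, 1.123585), (dx/dtau, dy/dtau) = (-0.102559, 0.489732); Gamma_xxx = 2.928936, Gamma_xxy = 1.082720, Gamma_xyy = 0.027495, Gamma_yxx = -5.333284, Gamma_yxy = -0.949143, Gamma_yyy = -0.041884; k1 = (-0.102559, 0.489732, 0.071360, -0.029201)
  k2: at (x, y) = (0.708946, 1.184802), (dx/dtau, dy/dtau) = (-0.093639, 0.486082); Gamma_xxx = 3.030514, Gamma_xxy = 1.110129, Gamma_xyy = 0.074988, Gamma_yxx = -5.773240, Gamma_yxy = -1.073371, Gamma_yyy = -0.118946; k2 = (-0.093639, 0.486082, 0.056767, -0.018986)
  k3: at (x, y) = (0.710061, 1.184346), (dx/dtau, dy/dtau) = (-0.095463, 0.487359); Gamma_xxx = 3.015948, Gamma_xxy = 1.102947, Gamma_xyy = 0.070565, Gamma_yxx = -5.741056, Gamma_yxy = -1.058664, Gamma_yyy = -0.111790; k3 = (-0.095463, 0.487359, 0.058383, -0.019637)
  k4: at (x, y) = (0.697900, 1.245425), (dx/dtau, dy/dtau) = (-0.087963, 0.484823); Gamma_xxx = 3.106268, Gamma_xxy = 1.121625, Gamma_xyy = 0.106908, Gamma_yxx = -6.175664, Gamma_yxy = -1.171220, Gamma_yyy = -0.176109; k4 = (-0.087963, 0.484823, 0.046503, -0.010718)
  Y <- Y + (h/6)(k1 + 2k2 + 2k3 + k4): x = 0.6981, y = 1.2453, dx/dtau = -0.0881, dy/dtau = 0.4848
step 3:
  k1: at (x, y) = (0.698069, 1.245312), (dx/dtau, dy/dtau) = (-0.088052, 0.484850); Gamma_xxx = 3.104112, Gamma_xxy = 1.120626, Gamma_xyy = 0.106306, Gamma_yxx = -6.170511, Gamma_yxy = -1.169019, Gamma_yyy = -0.175081; k1 = (-0.088052, 0.484850, 0.046626, -0.010817)
  k2: at (x, y) = (0.687062, 1.305918), (dx/dtau, dy/dtau) = (-0.082224, 0.483498); Gamma_xxx = 3.177977, Gamma_xxy = 1.129171, Gamma_xyy = 0.131992, Gamma_yxx = -6.584479, Gamma_yxy = -1.264521, Gamma_yyy = -0.225594; k2 = (-0.082224, 0.483498, 0.037439, -0.003289)
  k3: at (x, y) = (0.687791, 1.305749), (dx/dtau, dy/dtau) = (-0.083372, 0.484439); Gamma_xxx = 3.168271, Gamma_xxy = 1.124708, Gamma_xyy = 0.129551, Gamma_yxx = -6.561786, Gamma_yxy = -1.254701, Gamma_yyy = -0.221255; k3 = (-0.083372, 0.484439, 0.038425, -0.003817)
  k4: at (x, y) = (0.677226, 1.366422), (dx/dtau, dy/dtau) = (-0.078446, 0.483896); Gamma_xxx = 3.235481, Gamma_xxy = 1.128669, Gamma_xyy = 0.149135, Gamma_yxx = -6.975053, Gamma_yxy = -1.343061, Gamma_yyy = -0.264048; k4 = (-0.078446, 0.483896, 0.030856, 0.002787)
  Y <- Y + (h/6)(k1 + 2k2 + 2k3 + k4): x = 0.6773, y = 1.3663, dx/dtau = -0.0785, dy/dtau = 0.4839
step 4:
  k1: at (x, y) = (0.677331, 1.366338), (dx/dtau, dy/dtau) = (-0.078501, 0.483923); Gamma_xxx = 3.234144, Gamma_xxy = 1.128104, Gamma_xyy = 0.148823, Gamma_yxx = -6.971544, Gamma_yxy = -1.341684, Gamma_yyy = -0.263461; k1 = (-0.078501, 0.483923, 0.030928, 0.002722)
  k2: at (x, y) = (0.667519, 1.426828), (dx/dtau, dy/dtau) = (-0.074635, 0.484264); Gamma_xxx = 3.291394, Gamma_xxy = 1.126592, Gamma_xyy = 0.162550, Gamma_yxx = -7.373764, Gamma_yxy = -1.419472, Gamma_yyy = -0.297898; k2 = (-0.074635, 0.484264, 0.024983, 0.008327)
  k3: at (x, y) = (0.668002, 1.426871), (dx/dtau, dy/dtau) = (-0.075378, 0.484964); Gamma_xxx = 3.284773, Gamma_xxy = 1.123693, Gamma_xyy = 0.161132, Gamma_yxx = -7.357783, Gamma_yxy = -1.412778, Gamma_yyy = -0.295174; k3 = (-0.075378, 0.484964, 0.025595, 0.007938)
  k4: at (x, y) = (0.658487, 1.487579), (dx/dtau, dy/dtau) = (-0.072103, 0.485908); Gamma_xxx = 3.338204, Gamma_xxy = 1.119835, Gamma_xyy = 0.171389, Gamma_yxx = -7.762972, Gamma_yxy = -1.486276, Gamma_yyy = -0.324765; k4 = (-0.072103, 0.485908, 0.020647, 0.012893)
  Y <- Y + (h/6)(k1 + 2k2 + 2k3 + k4): x = 0.6586, y = 1.4875, dx/dtau = -0.0721, dy/dtau = 0.4859


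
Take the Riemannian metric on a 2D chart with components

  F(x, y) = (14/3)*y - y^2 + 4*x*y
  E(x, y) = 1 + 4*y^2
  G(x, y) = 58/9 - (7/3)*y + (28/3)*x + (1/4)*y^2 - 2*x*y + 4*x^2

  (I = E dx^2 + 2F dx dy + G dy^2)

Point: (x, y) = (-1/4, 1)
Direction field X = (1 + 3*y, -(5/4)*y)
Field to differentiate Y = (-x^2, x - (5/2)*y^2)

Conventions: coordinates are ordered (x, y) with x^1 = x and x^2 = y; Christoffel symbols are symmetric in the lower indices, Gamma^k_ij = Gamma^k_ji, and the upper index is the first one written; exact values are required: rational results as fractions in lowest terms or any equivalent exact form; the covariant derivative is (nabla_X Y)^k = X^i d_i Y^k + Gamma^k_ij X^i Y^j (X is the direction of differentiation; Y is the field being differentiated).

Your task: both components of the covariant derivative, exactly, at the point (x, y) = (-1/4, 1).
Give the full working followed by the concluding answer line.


E = 5, F = 8/3, G = 25/9 at the point
E_x = 0, E_y = 8, F_x = 4, F_y = 5/3, G_x = 16/3, G_y = -4/3
EG - F^2 = 61/9;  g^inv = (9/61) * [[25/9, -8/3], [-8/3, 5]]
first-kind symbols [ij,l] = (1/2)(d_i g_jl + d_j g_il - d_l g_ij): [xx,x] = E_x/2 = 0, [xx,y] = F_x - E_y/2 = 0, [xy,x] = E_y/2 = 4, [xy,y] = G_x/2 = 8/3, [yy,x] = F_y - G_x/2 = -1, [yy,y] = G_y/2 = -2/3
Gamma^x_ij = (G*[ij,x] - F*[ij,y])/(EG - F^2), Gamma^y_ij = (E*[ij,y] - F*[ij,x])/(EG - F^2)
Gamma_xxx = 0, Gamma_xxy = 36/61, Gamma_xyy = -9/61, Gamma_yxx = 0, Gamma_yxy = 24/61, Gamma_yyy = -6/61
X = (4, -5/4), Y = (-1/16, -11/4) at the point

Answer: (nabla_X Y)^x = -2417/488, (nabla_X Y)^y = 685/122


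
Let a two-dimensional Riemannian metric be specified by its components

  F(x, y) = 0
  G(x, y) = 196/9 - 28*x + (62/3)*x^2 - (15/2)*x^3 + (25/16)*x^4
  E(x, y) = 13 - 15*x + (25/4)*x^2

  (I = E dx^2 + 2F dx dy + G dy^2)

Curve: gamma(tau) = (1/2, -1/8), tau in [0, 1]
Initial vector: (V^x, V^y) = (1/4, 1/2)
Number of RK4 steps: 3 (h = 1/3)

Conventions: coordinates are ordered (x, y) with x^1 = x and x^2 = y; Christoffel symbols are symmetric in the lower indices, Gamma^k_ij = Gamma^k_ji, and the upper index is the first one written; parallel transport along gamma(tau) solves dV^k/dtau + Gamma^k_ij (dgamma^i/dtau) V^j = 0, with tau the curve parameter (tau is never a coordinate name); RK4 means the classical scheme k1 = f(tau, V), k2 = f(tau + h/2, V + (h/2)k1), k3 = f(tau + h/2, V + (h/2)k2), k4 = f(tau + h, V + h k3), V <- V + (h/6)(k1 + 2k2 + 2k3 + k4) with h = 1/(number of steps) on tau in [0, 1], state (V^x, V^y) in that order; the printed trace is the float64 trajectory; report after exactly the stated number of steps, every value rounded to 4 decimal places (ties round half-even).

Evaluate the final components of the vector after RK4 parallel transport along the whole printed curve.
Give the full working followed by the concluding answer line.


gamma'(tau) = (0, 0); f(tau, V)^k = -Gamma^k_ij(gamma(tau)) gamma'^i(tau) V^j; h = 1/3; intermediate values shown to 6 dp
curve data and Christoffel symbols at the stage parameters:
  tau = 0.000000: gamma = (0.500000, -0.125000), gamma' = (0.000000, 0.000000); Gamma_xxx = -0.619469, Gamma_xxy = 0.000000, Gamma_xyy = 0.862094, Gamma_yxx = 0.000000, Gamma_yxy = -0.502994, Gamma_yyy = 0.000000
  tau = 0.166667: gamma = (0.500000, -0.125000), gamma' = (0.000000, 0.000000); Gamma_xxx = -0.619469, Gamma_xxy = 0.000000, Gamma_xyy = 0.862094, Gamma_yxx = 0.000000, Gamma_yxy = -0.502994, Gamma_yyy = 0.000000
  tau = 0.333333: gamma = (0.500000, -0.125000), gamma' = (0.000000, 0.000000); Gamma_xxx = -0.619469, Gamma_xxy = 0.000000, Gamma_xyy = 0.862094, Gamma_yxx = 0.000000, Gamma_yxy = -0.502994, Gamma_yyy = 0.000000
  tau = 0.500000: gamma = (0.500000, -0.125000), gamma' = (0.000000, 0.000000); Gamma_xxx = -0.619469, Gamma_xxy = 0.000000, Gamma_xyy = 0.862094, Gamma_yxx = 0.000000, Gamma_yxy = -0.502994, Gamma_yyy = 0.000000
  tau = 0.666667: gamma = (0.500000, -0.125000), gamma' = (0.000000, 0.000000); Gamma_xxx = -0.619469, Gamma_xxy = 0.000000, Gamma_xyy = 0.862094, Gamma_yxx = 0.000000, Gamma_yxy = -0.502994, Gamma_yyy = 0.000000
  tau = 0.833333: gamma = (0.500000, -0.125000), gamma' = (0.000000, 0.000000); Gamma_xxx = -0.619469, Gamma_xxy = 0.000000, Gamma_xyy = 0.862094, Gamma_yxx = 0.000000, Gamma_yxy = -0.502994, Gamma_yyy = 0.000000
  tau = 1.000000: gamma = (0.500000, -0.125000), gamma' = (0.000000, 0.000000); Gamma_xxx = -0.619469, Gamma_xxy = 0.000000, Gamma_xyy = 0.862094, Gamma_yxx = 0.000000, Gamma_yxy = -0.502994, Gamma_yyy = 0.000000
step 0: V^x = 0.2500, V^y = 0.5000
step 1: k1 = (0.000000, 0.000000), k2 = (0.000000, 0.000000), k3 = (0.000000, 0.000000), k4 = (0.000000, 0.000000); V <- V + (h/6)(k1 + 2k2 + 2k3 + k4): V^x = 0.2500, V^y = 0.5000
step 2: k1 = (0.000000, 0.000000), k2 = (0.000000, 0.000000), k3 = (0.000000, 0.000000), k4 = (0.000000, 0.000000); V <- V + (h/6)(k1 + 2k2 + 2k3 + k4): V^x = 0.2500, V^y = 0.5000
step 3: k1 = (0.000000, 0.000000), k2 = (0.000000, 0.000000), k3 = (0.000000, 0.000000), k4 = (0.000000, 0.000000); V <- V + (h/6)(k1 + 2k2 + 2k3 + k4): V^x = 0.2500, V^y = 0.5000

Answer: V^x = 0.2500, V^y = 0.5000


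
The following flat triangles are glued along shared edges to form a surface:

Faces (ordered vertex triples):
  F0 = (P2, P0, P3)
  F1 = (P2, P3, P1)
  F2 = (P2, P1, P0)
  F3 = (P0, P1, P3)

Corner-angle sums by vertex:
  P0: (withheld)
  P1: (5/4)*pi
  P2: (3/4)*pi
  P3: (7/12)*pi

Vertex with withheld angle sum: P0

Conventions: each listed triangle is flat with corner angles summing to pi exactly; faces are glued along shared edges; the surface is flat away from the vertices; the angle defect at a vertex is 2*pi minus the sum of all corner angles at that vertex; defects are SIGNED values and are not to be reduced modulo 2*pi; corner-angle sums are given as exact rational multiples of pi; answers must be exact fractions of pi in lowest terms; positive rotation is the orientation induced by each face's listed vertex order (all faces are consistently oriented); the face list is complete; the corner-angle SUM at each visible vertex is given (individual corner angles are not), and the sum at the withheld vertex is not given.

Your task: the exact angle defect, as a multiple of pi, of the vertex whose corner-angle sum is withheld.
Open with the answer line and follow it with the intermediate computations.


Answer: defect(P0) = (7/12)*pi

V = 4, E = 6, F = 4; chi = V - E + F = 2
Gauss-Bonnet: total defect = 2*pi*chi = 4*pi; visible defects sum to (41/12)*pi


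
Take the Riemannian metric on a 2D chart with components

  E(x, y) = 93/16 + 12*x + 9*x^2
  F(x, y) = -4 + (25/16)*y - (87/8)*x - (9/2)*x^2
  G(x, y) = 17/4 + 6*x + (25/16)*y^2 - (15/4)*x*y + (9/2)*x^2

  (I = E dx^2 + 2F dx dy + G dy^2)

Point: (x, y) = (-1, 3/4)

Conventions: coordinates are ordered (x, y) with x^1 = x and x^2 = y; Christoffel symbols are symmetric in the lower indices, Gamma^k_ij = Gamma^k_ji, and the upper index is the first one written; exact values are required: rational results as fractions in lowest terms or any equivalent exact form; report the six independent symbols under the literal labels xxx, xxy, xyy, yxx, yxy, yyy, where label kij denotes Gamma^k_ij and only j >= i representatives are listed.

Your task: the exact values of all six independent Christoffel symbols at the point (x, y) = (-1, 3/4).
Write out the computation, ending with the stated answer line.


E = 45/16, F = 227/64, G = 1649/256 at the point
E_x = -6, E_y = 0, F_x = -15/8, F_y = 25/16, G_x = -93/16, G_y = 195/32
EG - F^2 = 5669/1024;  g^inv = (1024/5669) * [[1649/256, -227/64], [-227/64, 45/16]]
first-kind symbols [ij,l] = (1/2)(d_i g_jl + d_j g_il - d_l g_ij): [xx,x] = E_x/2 = -3, [xx,y] = F_x - E_y/2 = -15/8, [xy,x] = E_y/2 = 0, [xy,y] = G_x/2 = -93/32, [yy,x] = F_y - G_x/2 = 143/32, [yy,y] = G_y/2 = 195/64
Gamma^x_ij = (G*[ij,x] - F*[ij,y])/(EG - F^2), Gamma^y_ij = (E*[ij,y] - F*[ij,x])/(EG - F^2)

Answer: Gamma_xxx = -12978/5669, Gamma_xxy = 21111/11338, Gamma_xyy = 147277/45352, Gamma_yxx = 5496/5669, Gamma_yxy = -8370/5669, Gamma_yyy = -14911/11338


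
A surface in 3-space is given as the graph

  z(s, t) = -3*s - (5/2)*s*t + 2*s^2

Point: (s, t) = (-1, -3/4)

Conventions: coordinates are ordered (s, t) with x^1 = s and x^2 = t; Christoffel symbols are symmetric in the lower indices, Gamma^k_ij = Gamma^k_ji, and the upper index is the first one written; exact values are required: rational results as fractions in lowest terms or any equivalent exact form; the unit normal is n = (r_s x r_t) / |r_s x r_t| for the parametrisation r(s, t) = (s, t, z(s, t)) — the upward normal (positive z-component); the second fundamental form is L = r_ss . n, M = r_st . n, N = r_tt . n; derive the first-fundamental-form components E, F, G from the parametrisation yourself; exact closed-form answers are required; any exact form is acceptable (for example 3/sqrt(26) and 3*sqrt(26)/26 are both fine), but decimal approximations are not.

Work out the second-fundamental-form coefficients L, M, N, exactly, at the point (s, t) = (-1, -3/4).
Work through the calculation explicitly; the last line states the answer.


z_s = -41/8, z_t = 5/2, z_ss = 4, z_st = -5/2, z_tt = 0
E = 1745/64, F = -205/16, G = 29/4; answer radicand W^2 = 2145/64
unnormalised second-form numerators: l = 4, m = -5/2, n = 0; L = l/sqrt(2145/64), and similarly M = m/sqrt(W^2), N = n/sqrt(W^2)

Answer: L = 32*sqrt(2145)/2145, M = -4*sqrt(2145)/429, N = 0


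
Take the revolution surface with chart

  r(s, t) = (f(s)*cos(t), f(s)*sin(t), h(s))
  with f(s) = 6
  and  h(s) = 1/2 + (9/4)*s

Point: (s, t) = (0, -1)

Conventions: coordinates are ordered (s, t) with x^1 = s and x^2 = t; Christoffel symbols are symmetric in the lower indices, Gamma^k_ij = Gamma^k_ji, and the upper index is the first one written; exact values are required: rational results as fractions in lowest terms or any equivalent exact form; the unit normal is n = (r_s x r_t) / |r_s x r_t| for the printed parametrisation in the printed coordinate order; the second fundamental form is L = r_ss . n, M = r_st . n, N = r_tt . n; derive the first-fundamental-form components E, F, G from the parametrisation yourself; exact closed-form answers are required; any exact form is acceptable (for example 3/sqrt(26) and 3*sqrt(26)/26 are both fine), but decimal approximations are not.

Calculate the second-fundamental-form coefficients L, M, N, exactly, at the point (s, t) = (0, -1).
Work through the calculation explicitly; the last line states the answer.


f = 6, f' = 0, f'' = 0, h' = 9/4, h'' = 0
E = 81/16, F = 0, G = 36; answer radicand W^2 = 81/16
unnormalised second-form numerators: l = 0, m = 0, n = 27/2; L = l/sqrt(81/16), and similarly M = m/sqrt(W^2), N = n/sqrt(W^2)

Answer: L = 0, M = 0, N = 6


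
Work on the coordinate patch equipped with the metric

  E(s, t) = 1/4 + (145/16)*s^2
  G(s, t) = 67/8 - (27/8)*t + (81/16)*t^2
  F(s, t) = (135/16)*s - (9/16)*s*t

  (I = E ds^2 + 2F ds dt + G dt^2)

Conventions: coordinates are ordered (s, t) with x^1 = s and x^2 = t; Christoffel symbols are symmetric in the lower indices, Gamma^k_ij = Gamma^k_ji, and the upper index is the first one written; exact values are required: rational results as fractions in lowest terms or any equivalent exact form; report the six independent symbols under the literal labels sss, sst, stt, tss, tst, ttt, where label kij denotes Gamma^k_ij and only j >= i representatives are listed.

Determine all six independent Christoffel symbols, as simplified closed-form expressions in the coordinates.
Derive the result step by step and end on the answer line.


E = 1/4 + (145/16)*s^2; F = (135/16)*s - (9/16)*s*t; G = 67/8 - (27/8)*t + (81/16)*t^2
Gamma^k_ij = (1/2) g^{kl} (d_i g_jl + d_j g_il - d_l g_ij), with g^inv = (1/(EG-F^2)) [[G, -F], [-F, E]]
first partials: E_s = (145/8)*s, E_t = 0, F_s = 135/16 - (9/16)*t, F_t = -(9/16)*s, G_s = 0, G_t = -27/8 + (81/8)*t
D = EG - F^2 = 67/32 - (27/32)*t + (81/64)*t^2 + (1205/256)*s^2 - (675/32)*s^2*t + (729/16)*s^2*t^2
expanded: Gamma^s_ss = (G E_s - 2F F_s + F E_t)/(2D), Gamma^s_st = (G E_t - F G_s)/(2D), Gamma^s_tt = (2G F_t - G G_s - F G_t)/(2D), Gamma^t_ss = (2E F_s - E E_t - F E_s)/(2D), Gamma^t_st = (E G_s - F E_t)/(2D), Gamma^t_tt = (E G_t - 2F F_t + F G_s)/(2D); substitute and cancel common factors

Answer: Gamma_sss = (11664*s*t^2 - 5400*s*t + 1205*s)/(11664*s^2*t^2 - 5400*s^2*t + 1205*s^2 + 324*t^2 - 216*t + 536), Gamma_sst = 0, Gamma_stt = (-10692*s*t + 2439*s)/(11664*s^2*t^2 - 5400*s^2*t + 1205*s^2 + 324*t^2 - 216*t + 536), Gamma_tss = (540 - 36*t)/(11664*s^2*t^2 - 5400*s^2*t + 1205*s^2 + 324*t^2 - 216*t + 536), Gamma_tst = 0, Gamma_ttt = (11664*s^2*t - 2700*s^2 + 324*t - 108)/(11664*s^2*t^2 - 5400*s^2*t + 1205*s^2 + 324*t^2 - 216*t + 536)


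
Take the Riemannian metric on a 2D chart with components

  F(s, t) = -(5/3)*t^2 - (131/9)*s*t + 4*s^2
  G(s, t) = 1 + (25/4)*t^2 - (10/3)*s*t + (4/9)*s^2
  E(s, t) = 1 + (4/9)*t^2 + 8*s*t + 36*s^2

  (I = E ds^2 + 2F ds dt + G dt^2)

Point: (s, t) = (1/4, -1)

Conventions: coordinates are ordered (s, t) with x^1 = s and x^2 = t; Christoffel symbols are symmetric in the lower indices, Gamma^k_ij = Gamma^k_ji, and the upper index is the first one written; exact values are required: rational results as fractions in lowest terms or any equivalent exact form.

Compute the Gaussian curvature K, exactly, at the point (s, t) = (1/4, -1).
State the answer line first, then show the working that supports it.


Answer: K = -20016/100489

E = 61/36, F = 20/9, G = 73/9, EG - F^2 = 317/36 at the point
E_s = 10, E_t = 10/9, F_s = 149/9, F_t = -11/36, G_s = 32/9, G_t = -40/3
E_tt = 8/9, F_st = -131/9, G_ss = 8/9
Apply the Brioschi formula K = (det M1 - det M2)/(EG - F^2)^2 over the derivative matrices of E, F, G.
M1 = [[-E_tt/2 + F_st - G_ss/2, E_s/2, F_s - E_t/2], [F_t - G_s/2, E, F], [G_t/2, F, G]] = [[-139/9, 5, 16], [-25/12, 61/36, 20/9], [-20/3, 20/9, 73/9]]; det M1 = -1532/81
M2 = [[0, E_t/2, G_s/2], [E_t/2, E, F], [G_s/2, F, G]] = [[0, 5/9, 16/9], [5/9, 61/36, 20/9], [16/9, 20/9, 73/9]]; det M2 = -281/81
det M1 - det M2 = -139/9; K = -139/9 / (317/36)^2 = -20016/100489


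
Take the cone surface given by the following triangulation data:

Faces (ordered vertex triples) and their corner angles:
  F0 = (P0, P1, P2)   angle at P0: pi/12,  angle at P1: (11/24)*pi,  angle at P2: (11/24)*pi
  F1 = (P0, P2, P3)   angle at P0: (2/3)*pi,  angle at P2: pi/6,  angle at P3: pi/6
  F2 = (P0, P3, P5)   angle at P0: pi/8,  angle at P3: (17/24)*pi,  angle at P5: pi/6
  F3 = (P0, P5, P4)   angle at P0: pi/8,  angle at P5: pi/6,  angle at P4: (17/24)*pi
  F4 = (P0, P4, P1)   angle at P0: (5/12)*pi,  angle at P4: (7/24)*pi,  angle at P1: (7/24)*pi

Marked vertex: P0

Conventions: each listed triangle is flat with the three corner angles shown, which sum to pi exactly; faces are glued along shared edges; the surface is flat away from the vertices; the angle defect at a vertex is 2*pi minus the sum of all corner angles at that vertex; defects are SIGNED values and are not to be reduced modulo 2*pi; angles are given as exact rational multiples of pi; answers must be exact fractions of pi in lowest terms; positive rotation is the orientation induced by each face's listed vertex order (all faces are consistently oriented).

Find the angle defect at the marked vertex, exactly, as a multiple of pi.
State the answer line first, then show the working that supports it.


Answer: defect(P0) = (7/12)*pi

Sum of corner angles at P0: (17/12)*pi
defect = 2*pi - (17/12)*pi


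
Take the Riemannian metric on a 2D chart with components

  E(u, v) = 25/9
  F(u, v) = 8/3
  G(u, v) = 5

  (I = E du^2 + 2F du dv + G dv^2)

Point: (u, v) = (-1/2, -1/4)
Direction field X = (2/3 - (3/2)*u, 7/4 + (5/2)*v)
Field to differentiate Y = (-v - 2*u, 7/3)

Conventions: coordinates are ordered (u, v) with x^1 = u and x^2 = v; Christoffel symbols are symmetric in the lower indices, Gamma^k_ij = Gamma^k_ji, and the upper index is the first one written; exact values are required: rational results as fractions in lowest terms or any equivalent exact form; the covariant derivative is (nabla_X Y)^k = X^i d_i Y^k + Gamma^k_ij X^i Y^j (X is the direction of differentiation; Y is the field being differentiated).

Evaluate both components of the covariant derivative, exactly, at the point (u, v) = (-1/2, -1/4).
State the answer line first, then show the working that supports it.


Answer: (nabla_X Y)^u = -95/24, (nabla_X Y)^v = 0

E = 25/9, F = 8/3, G = 5 at the point
E_u = 0, E_v = 0, F_u = 0, F_v = 0, G_u = 0, G_v = 0
EG - F^2 = 61/9;  g^inv = (9/61) * [[5, -8/3], [-8/3, 25/9]]
first-kind symbols [ij,l] = (1/2)(d_i g_jl + d_j g_il - d_l g_ij): [uu,u] = E_u/2 = 0, [uu,v] = F_u - E_v/2 = 0, [uv,u] = E_v/2 = 0, [uv,v] = G_u/2 = 0, [vv,u] = F_v - G_u/2 = 0, [vv,v] = G_v/2 = 0
Gamma^u_ij = (G*[ij,u] - F*[ij,v])/(EG - F^2), Gamma^v_ij = (E*[ij,v] - F*[ij,u])/(EG - F^2)
Gamma_uuu = 0, Gamma_uuv = 0, Gamma_uvv = 0, Gamma_vuu = 0, Gamma_vuv = 0, Gamma_vvv = 0
X = (17/12, 9/8), Y = (5/4, 7/3) at the point


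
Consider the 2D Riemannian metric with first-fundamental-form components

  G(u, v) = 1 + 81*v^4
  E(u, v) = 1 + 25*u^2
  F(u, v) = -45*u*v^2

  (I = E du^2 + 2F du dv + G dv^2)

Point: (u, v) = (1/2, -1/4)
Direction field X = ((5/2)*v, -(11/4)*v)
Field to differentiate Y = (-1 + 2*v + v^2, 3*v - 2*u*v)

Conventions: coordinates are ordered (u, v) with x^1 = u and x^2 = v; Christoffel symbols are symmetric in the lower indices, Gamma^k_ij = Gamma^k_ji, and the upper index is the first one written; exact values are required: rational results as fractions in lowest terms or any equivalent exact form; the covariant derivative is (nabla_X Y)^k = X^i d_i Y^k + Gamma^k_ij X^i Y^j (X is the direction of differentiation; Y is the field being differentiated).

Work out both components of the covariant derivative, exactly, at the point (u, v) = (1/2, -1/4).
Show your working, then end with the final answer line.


E = 29/4, F = -45/32, G = 337/256 at the point
E_u = 25, E_v = 0, F_u = -45/16, F_v = 45/4, G_u = 0, G_v = -81/16
EG - F^2 = 1937/256;  g^inv = (256/1937) * [[337/256, 45/32], [45/32, 29/4]]
first-kind symbols [ij,l] = (1/2)(d_i g_jl + d_j g_il - d_l g_ij): [uu,u] = E_u/2 = 25/2, [uu,v] = F_u - E_v/2 = -45/16, [uv,u] = E_v/2 = 0, [uv,v] = G_u/2 = 0, [vv,u] = F_v - G_u/2 = 45/4, [vv,v] = G_v/2 = -81/32
Gamma^u_ij = (G*[ij,u] - F*[ij,v])/(EG - F^2), Gamma^v_ij = (E*[ij,v] - F*[ij,u])/(EG - F^2)
Gamma_uuu = 3200/1937, Gamma_uuv = 0, Gamma_uvv = 2880/1937, Gamma_vuu = -720/1937, Gamma_vuv = 0, Gamma_vvv = -648/1937
X = (-5/8, 11/16), Y = (-23/16, -1/2) at the point

Answer: (nabla_X Y)^u = 9557/4768, (nabla_X Y)^v = 2011/2384


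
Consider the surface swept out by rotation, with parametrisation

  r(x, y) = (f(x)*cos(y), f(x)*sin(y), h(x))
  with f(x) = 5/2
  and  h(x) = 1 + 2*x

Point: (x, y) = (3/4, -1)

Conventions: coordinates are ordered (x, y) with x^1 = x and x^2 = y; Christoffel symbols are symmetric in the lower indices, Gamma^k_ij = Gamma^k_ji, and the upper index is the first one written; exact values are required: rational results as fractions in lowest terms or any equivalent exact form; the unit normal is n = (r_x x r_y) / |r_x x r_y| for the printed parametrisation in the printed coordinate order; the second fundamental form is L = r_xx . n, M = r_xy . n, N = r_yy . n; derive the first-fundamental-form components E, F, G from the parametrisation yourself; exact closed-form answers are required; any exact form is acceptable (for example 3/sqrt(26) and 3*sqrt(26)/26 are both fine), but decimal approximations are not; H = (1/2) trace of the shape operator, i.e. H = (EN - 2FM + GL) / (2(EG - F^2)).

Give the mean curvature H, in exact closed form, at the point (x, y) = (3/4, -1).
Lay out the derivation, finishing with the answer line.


f = 5/2, f' = 0, f'' = 0, h' = 2, h'' = 0
E = 4, F = 0, G = 25/4; answer radicand W^2 = 4
unnormalised second-form numerators: l = 0, m = 0, n = 5; L = l/sqrt(4), and similarly M = m/sqrt(W^2), N = n/sqrt(W^2)
H = (E*n - 2*F*m + G*l) / (2*(EG - F^2)*sqrt(W^2)); E*n - 2*F*m + G*l = 20, EG - F^2 = 25, so H = (2/5)/sqrt(4)

Answer: H = 1/5


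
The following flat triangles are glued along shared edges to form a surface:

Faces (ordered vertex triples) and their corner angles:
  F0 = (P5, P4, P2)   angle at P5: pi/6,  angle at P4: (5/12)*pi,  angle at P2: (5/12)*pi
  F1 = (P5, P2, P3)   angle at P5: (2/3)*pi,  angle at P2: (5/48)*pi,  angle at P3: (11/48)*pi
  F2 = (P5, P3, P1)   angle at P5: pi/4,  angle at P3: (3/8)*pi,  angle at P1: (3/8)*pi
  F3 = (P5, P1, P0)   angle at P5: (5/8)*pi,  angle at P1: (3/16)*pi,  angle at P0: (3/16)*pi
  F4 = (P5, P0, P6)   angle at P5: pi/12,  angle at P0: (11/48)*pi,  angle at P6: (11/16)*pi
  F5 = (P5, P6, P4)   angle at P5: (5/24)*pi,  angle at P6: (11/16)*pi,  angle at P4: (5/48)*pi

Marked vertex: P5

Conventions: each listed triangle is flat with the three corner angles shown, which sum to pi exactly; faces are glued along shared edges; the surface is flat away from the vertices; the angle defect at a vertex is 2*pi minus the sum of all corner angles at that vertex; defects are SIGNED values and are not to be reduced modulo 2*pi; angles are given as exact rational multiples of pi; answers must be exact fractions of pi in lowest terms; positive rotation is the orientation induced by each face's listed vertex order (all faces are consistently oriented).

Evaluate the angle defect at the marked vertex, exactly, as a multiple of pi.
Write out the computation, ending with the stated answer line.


Sum of corner angles at P5: 2*pi
defect = 2*pi - 2*pi

Answer: defect(P5) = 0


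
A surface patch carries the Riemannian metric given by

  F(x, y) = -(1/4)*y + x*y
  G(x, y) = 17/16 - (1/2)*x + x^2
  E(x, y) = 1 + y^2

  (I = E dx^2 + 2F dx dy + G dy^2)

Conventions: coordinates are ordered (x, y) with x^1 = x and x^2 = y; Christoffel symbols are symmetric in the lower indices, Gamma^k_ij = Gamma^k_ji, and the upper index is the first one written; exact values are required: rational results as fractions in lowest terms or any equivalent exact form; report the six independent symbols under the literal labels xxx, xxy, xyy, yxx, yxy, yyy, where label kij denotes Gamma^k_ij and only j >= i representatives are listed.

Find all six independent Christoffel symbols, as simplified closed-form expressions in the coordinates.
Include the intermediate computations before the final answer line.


E = 1 + y^2; F = -(1/4)*y + x*y; G = 17/16 - (1/2)*x + x^2
Gamma^k_ij = (1/2) g^{kl} (d_i g_jl + d_j g_il - d_l g_ij), with g^inv = (1/(EG-F^2)) [[G, -F], [-F, E]]
first partials: E_x = 0, E_y = 2*y, F_x = y, F_y = -1/4 + x, G_x = -1/2 + 2*x, G_y = 0
D = EG - F^2 = 17/16 - (1/2)*x + y^2 + x^2
expanded: Gamma^x_xx = (G E_x - 2F F_x + F E_y)/(2D), Gamma^x_xy = (G E_y - F G_x)/(2D), Gamma^x_yy = (2G F_y - G G_x - F G_y)/(2D), Gamma^y_xx = (2E F_x - E E_y - F E_x)/(2D), Gamma^y_xy = (E G_x - F E_y)/(2D), Gamma^y_yy = (E G_y - 2F F_y + F G_x)/(2D); substitute and cancel common factors

Answer: Gamma_xxx = 0, Gamma_xxy = 16*y/(16*x^2 - 8*x + 16*y^2 + 17), Gamma_xyy = 0, Gamma_yxx = 0, Gamma_yxy = (16*x - 4)/(16*x^2 - 8*x + 16*y^2 + 17), Gamma_yyy = 0


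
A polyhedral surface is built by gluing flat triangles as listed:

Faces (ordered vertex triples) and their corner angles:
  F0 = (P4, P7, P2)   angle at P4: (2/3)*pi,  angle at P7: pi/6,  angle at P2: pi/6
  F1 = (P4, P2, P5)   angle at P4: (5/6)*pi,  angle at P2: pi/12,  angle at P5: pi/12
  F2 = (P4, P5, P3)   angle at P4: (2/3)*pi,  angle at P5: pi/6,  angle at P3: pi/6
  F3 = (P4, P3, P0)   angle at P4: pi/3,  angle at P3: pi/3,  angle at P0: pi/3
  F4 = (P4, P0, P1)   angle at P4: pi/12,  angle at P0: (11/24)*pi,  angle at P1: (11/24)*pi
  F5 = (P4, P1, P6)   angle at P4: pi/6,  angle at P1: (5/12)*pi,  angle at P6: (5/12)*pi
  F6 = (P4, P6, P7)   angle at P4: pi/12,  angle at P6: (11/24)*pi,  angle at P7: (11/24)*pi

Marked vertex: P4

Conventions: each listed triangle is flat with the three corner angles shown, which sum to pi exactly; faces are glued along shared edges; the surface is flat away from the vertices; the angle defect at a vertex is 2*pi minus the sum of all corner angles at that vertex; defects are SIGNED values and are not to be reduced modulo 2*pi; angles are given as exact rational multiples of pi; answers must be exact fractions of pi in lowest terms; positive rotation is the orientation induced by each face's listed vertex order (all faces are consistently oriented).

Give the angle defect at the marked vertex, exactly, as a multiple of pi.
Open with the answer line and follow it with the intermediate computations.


Answer: defect(P4) = (-5/6)*pi

Sum of corner angles at P4: (17/6)*pi
defect = 2*pi - (17/6)*pi


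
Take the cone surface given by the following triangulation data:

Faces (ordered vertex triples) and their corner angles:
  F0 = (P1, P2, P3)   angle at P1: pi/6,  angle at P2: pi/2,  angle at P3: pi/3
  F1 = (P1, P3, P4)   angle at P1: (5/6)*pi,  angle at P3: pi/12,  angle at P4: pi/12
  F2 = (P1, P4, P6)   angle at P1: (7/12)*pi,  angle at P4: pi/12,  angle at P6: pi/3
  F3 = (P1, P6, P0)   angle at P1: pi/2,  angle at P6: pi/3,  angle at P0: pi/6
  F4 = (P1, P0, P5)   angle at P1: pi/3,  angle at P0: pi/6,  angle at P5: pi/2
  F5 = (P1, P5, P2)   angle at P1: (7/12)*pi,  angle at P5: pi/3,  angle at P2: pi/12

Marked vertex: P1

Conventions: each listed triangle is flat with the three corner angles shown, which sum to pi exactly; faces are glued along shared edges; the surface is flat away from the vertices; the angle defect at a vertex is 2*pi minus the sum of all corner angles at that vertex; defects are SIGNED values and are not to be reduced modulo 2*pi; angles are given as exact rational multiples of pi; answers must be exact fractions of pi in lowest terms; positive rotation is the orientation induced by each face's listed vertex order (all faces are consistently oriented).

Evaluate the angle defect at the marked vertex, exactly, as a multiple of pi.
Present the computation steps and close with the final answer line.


Sum of corner angles at P1: 3*pi
defect = 2*pi - 3*pi

Answer: defect(P1) = -pi


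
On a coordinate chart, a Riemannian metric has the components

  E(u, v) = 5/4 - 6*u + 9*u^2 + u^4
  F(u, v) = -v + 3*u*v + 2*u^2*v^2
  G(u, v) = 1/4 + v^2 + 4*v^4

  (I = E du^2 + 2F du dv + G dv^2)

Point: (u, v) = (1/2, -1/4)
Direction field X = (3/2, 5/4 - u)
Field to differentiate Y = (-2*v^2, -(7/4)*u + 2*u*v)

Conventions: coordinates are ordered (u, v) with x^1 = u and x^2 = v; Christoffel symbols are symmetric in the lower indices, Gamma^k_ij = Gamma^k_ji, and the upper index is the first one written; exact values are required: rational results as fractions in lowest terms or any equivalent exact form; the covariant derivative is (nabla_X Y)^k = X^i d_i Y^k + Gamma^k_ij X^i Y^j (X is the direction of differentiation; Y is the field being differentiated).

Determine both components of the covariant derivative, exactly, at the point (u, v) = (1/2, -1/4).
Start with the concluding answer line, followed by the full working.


Answer: (nabla_X Y)^u = -1/40, (nabla_X Y)^v = -61/40

E = 9/16, F = -3/32, G = 21/64 at the point
E_u = 7/2, E_v = 0, F_u = -5/8, F_v = 1/4, G_u = 0, G_v = -3/4
EG - F^2 = 45/256;  g^inv = (256/45) * [[21/64, 3/32], [3/32, 9/16]]
first-kind symbols [ij,l] = (1/2)(d_i g_jl + d_j g_il - d_l g_ij): [uu,u] = E_u/2 = 7/4, [uu,v] = F_u - E_v/2 = -5/8, [uv,u] = E_v/2 = 0, [uv,v] = G_u/2 = 0, [vv,u] = F_v - G_u/2 = 1/4, [vv,v] = G_v/2 = -3/8
Gamma^u_ij = (G*[ij,u] - F*[ij,v])/(EG - F^2), Gamma^v_ij = (E*[ij,v] - F*[ij,u])/(EG - F^2)
Gamma_uuu = 44/15, Gamma_uuv = 0, Gamma_uvv = 4/15, Gamma_vuu = -16/15, Gamma_vuv = 0, Gamma_vvv = -16/15
X = (3/2, 3/4), Y = (-1/8, -9/8) at the point


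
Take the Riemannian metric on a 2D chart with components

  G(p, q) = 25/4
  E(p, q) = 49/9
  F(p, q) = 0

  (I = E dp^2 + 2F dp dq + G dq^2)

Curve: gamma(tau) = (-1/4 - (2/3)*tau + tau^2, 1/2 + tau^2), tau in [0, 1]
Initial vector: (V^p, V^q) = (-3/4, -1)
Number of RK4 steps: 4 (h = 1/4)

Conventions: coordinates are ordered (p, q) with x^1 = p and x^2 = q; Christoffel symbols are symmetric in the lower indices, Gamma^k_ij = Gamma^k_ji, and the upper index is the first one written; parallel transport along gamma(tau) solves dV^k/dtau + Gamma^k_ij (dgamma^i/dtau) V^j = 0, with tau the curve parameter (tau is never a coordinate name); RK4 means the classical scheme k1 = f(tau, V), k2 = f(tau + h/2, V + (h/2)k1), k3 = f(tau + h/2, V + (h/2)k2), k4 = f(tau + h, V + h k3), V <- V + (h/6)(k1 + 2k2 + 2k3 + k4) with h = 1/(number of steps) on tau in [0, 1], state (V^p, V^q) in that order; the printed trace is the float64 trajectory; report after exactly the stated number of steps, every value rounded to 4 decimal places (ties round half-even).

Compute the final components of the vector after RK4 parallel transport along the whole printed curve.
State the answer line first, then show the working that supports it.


Answer: V^p = -0.7500, V^q = -1.0000

gamma'(tau) = (-2/3 + 2*tau, 2*tau); f(tau, V)^k = -Gamma^k_ij(gamma(tau)) gamma'^i(tau) V^j; h = 1/4; intermediate values shown to 6 dp
curve data and Christoffel symbols at the stage parameters:
  tau = 0.000000: gamma = (-0.250000, 0.500000), gamma' = (-0.666667, 0.000000); Gamma_ppp = 0.000000, Gamma_ppq = 0.000000, Gamma_pqq = 0.000000, Gamma_qpp = 0.000000, Gamma_qpq = 0.000000, Gamma_qqq = 0.000000
  tau = 0.125000: gamma = (-0.317708, 0.515625), gamma' = (-0.416667, 0.250000); Gamma_ppp = 0.000000, Gamma_ppq = 0.000000, Gamma_pqq = 0.000000, Gamma_qpp = 0.000000, Gamma_qpq = 0.000000, Gamma_qqq = 0.000000
  tau = 0.250000: gamma = (-0.354167, 0.562500), gamma' = (-0.166667, 0.500000); Gamma_ppp = 0.000000, Gamma_ppq = 0.000000, Gamma_pqq = 0.000000, Gamma_qpp = 0.000000, Gamma_qpq = 0.000000, Gamma_qqq = 0.000000
  tau = 0.375000: gamma = (-0.359375, 0.640625), gamma' = (0.083333, 0.750000); Gamma_ppp = 0.000000, Gamma_ppq = 0.000000, Gamma_pqq = 0.000000, Gamma_qpp = 0.000000, Gamma_qpq = 0.000000, Gamma_qqq = 0.000000
  tau = 0.500000: gamma = (-0.333333, 0.750000), gamma' = (0.333333, 1.000000); Gamma_ppp = 0.000000, Gamma_ppq = 0.000000, Gamma_pqq = 0.000000, Gamma_qpp = 0.000000, Gamma_qpq = 0.000000, Gamma_qqq = 0.000000
  tau = 0.625000: gamma = (-0.276042, 0.890625), gamma' = (0.583333, 1.250000); Gamma_ppp = 0.000000, Gamma_ppq = 0.000000, Gamma_pqq = 0.000000, Gamma_qpp = 0.000000, Gamma_qpq = 0.000000, Gamma_qqq = 0.000000
  tau = 0.750000: gamma = (-0.187500, 1.062500), gamma' = (0.833333, 1.500000); Gamma_ppp = 0.000000, Gamma_ppq = 0.000000, Gamma_pqq = 0.000000, Gamma_qpp = 0.000000, Gamma_qpq = 0.000000, Gamma_qqq = 0.000000
  tau = 0.875000: gamma = (-0.067708, 1.265625), gamma' = (1.083333, 1.750000); Gamma_ppp = 0.000000, Gamma_ppq = 0.000000, Gamma_pqq = 0.000000, Gamma_qpp = 0.000000, Gamma_qpq = 0.000000, Gamma_qqq = 0.000000
  tau = 1.000000: gamma = (0.083333, 1.500000), gamma' = (1.333333, 2.000000); Gamma_ppp = 0.000000, Gamma_ppq = 0.000000, Gamma_pqq = 0.000000, Gamma_qpp = 0.000000, Gamma_qpq = 0.000000, Gamma_qqq = 0.000000
step 0: V^p = -0.7500, V^q = -1.0000
step 1: k1 = (0.000000, 0.000000), k2 = (0.000000, 0.000000), k3 = (0.000000, 0.000000), k4 = (0.000000, 0.000000); V <- V + (h/6)(k1 + 2k2 + 2k3 + k4): V^p = -0.7500, V^q = -1.0000
step 2: k1 = (0.000000, 0.000000), k2 = (0.000000, 0.000000), k3 = (0.000000, 0.000000), k4 = (0.000000, 0.000000); V <- V + (h/6)(k1 + 2k2 + 2k3 + k4): V^p = -0.7500, V^q = -1.0000
step 3: k1 = (0.000000, 0.000000), k2 = (0.000000, 0.000000), k3 = (0.000000, 0.000000), k4 = (0.000000, 0.000000); V <- V + (h/6)(k1 + 2k2 + 2k3 + k4): V^p = -0.7500, V^q = -1.0000
step 4: k1 = (0.000000, 0.000000), k2 = (0.000000, 0.000000), k3 = (0.000000, 0.000000), k4 = (0.000000, 0.000000); V <- V + (h/6)(k1 + 2k2 + 2k3 + k4): V^p = -0.7500, V^q = -1.0000
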